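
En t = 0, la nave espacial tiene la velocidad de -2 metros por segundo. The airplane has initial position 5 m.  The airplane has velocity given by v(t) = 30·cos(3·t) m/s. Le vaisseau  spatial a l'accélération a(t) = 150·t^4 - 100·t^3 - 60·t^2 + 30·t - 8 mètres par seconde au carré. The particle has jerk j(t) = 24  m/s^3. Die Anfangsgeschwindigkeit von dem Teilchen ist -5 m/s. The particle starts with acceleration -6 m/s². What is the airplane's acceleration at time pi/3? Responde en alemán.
Wir müssen unsere Gleichung für die Geschwindigkeit v(t) = 30·cos(3·t) 1-mal ableiten. Durch Ableiten von der Geschwindigkeit erhalten wir die Beschleunigung: a(t) = -90·sin(3·t). Mit a(t) = -90·sin(3·t) und Einsetzen von t = pi/3, finden wir a = 0.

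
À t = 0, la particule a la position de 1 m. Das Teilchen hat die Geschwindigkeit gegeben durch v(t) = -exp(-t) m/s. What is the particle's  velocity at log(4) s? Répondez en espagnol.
Usando v(t) = -exp(-t) y sustituyendo t = log(4), encontramos v = -1/4.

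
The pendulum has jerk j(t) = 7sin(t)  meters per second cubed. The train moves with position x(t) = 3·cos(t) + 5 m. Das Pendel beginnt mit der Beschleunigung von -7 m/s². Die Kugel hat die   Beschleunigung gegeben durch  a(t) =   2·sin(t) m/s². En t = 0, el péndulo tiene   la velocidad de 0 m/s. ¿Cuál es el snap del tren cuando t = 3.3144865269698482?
Partiendo de la posición x(t) = 3·cos(t) + 5, tomamos 4 derivadas. Derivando la posición, obtenemos la velocidad: v(t) = -3·sin(t). La derivada de la velocidad da la aceleración: a(t) = -3·cos(t). Derivando la aceleración, obtenemos la sacudida: j(t) = 3·sin(t). Tomando d/dt de j(t), encontramos s(t) = 3·cos(t). De la ecuación del snap s(t) = 3·cos(t), sustituimos t = 3.3144865269698482 para obtener s = -2.95527314522426.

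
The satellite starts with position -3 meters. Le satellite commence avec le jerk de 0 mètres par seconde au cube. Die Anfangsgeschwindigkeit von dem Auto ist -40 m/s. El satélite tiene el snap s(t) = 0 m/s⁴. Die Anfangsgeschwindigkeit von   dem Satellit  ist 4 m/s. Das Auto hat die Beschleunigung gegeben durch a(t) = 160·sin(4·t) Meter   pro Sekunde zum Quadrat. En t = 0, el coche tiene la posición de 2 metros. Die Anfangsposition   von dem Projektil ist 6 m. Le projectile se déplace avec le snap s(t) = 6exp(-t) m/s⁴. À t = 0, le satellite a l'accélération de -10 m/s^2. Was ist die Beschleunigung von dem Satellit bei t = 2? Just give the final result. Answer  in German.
a(2) = -10.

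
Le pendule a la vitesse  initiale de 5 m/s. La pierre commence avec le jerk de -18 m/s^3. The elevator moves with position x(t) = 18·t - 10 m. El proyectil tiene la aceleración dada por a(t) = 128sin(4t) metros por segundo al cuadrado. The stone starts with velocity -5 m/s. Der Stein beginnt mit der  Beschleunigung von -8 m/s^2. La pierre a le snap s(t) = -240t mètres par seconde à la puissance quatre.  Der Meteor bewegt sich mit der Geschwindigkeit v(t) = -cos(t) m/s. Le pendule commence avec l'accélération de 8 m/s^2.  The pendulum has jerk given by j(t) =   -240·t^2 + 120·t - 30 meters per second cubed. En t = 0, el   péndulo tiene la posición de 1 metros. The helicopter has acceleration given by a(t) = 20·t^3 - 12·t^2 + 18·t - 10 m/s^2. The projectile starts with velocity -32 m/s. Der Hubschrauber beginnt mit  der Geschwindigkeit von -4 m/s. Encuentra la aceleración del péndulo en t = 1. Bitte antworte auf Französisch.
Pour résoudre ceci, nous devons prendre 1 primitive de notre équation du jerk j(t) = -240·t^2 + 120·t - 30. L'intégrale du jerk est l'accélération. En utilisant a(0) = 8, nous obtenons a(t) = -80·t^3 + 60·t^2 - 30·t + 8. En utilisant a(t) = -80·t^3 + 60·t^2 - 30·t + 8 et en substituant t = 1, nous trouvons a = -42.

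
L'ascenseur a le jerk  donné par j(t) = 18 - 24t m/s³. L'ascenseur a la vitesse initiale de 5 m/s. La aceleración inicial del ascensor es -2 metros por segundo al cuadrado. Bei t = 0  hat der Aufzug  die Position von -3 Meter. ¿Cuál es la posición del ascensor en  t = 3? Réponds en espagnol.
Necesitamos integrar nuestra ecuación de la sacudida j(t) = 18 - 24·t 3 veces. Tomando ∫j(t)dt y aplicando a(0) = -2, encontramos a(t) = -12·t^2 + 18·t - 2. La antiderivada de la aceleración, con v(0) = 5, da la velocidad: v(t) = -4·t^3 + 9·t^2 - 2·t + 5. Integrando la velocidad y usando la condición inicial x(0) = -3, obtenemos x(t) = -t^4 + 3·t^3 - t^2 + 5·t - 3. Tenemos la posición x(t) = -t^4 + 3·t^3 - t^2 + 5·t - 3. Sustituyendo t = 3: x(3) = 3.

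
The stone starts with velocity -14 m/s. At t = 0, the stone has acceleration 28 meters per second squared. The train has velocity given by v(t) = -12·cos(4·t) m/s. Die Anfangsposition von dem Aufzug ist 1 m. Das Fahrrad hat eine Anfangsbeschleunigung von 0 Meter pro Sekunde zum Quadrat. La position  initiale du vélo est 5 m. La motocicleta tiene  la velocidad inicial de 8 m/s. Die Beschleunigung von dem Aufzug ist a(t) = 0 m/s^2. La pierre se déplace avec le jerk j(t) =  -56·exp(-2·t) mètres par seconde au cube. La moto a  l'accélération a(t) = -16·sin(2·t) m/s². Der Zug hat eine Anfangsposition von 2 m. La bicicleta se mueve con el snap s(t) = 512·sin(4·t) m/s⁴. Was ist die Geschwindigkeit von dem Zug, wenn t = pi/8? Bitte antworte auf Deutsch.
Wir haben die Geschwindigkeit v(t) = -12·cos(4·t). Durch Einsetzen von t = pi/8: v(pi/8) = 0.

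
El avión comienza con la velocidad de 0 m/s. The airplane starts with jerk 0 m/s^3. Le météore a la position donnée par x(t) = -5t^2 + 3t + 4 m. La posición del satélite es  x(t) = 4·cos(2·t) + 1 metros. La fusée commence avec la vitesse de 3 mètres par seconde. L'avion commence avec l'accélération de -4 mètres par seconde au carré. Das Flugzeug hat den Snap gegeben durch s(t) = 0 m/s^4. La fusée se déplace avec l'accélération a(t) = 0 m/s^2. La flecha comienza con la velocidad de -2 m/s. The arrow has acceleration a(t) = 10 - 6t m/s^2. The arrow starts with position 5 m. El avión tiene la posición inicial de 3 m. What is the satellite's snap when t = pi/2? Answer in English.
We must differentiate our position equation x(t) = 4·cos(2·t) + 1 4 times. The derivative of position gives velocity: v(t) = -8·sin(2·t). Taking d/dt of v(t), we find a(t) = -16·cos(2·t). The derivative of acceleration gives jerk: j(t) = 32·sin(2·t). Differentiating jerk, we get snap: s(t) = 64·cos(2·t). We have snap s(t) = 64·cos(2·t). Substituting t = pi/2: s(pi/2) = -64.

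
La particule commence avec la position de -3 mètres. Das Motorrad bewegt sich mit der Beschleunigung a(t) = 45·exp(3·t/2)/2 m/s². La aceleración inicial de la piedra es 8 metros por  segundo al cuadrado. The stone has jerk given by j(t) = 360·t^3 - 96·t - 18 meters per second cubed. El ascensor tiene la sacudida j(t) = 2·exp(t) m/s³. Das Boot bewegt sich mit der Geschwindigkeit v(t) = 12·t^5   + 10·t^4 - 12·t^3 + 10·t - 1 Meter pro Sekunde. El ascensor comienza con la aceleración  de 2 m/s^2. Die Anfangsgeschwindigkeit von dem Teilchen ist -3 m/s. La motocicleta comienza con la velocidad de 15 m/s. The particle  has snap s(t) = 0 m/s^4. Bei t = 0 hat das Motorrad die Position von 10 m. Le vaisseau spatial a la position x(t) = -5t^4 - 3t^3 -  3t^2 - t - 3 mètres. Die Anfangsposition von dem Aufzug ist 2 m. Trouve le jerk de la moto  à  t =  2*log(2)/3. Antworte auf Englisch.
Starting from acceleration a(t) = 45·exp(3·t/2)/2, we take 1 derivative. The derivative of acceleration gives jerk: j(t) = 135·exp(3·t/2)/4. We have jerk j(t) = 135·exp(3·t/2)/4. Substituting t = 2*log(2)/3: j(2*log(2)/3) = 135/2.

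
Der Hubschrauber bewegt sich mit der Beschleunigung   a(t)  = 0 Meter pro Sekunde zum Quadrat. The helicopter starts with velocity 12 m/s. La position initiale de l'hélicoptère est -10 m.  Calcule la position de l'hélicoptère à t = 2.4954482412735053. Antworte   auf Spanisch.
Debemos encontrar la antiderivada de nuestra ecuación de la aceleración a(t) = 0 2 veces. La antiderivada de la aceleración, con v(0) = 12, da la velocidad: v(t) = 12. La integral de la velocidad es la posición. Usando x(0) = -10, obtenemos x(t) = 12·t - 10. Usando x(t) = 12·t - 10 y sustituyendo t = 2.4954482412735053, encontramos x = 19.9453788952821.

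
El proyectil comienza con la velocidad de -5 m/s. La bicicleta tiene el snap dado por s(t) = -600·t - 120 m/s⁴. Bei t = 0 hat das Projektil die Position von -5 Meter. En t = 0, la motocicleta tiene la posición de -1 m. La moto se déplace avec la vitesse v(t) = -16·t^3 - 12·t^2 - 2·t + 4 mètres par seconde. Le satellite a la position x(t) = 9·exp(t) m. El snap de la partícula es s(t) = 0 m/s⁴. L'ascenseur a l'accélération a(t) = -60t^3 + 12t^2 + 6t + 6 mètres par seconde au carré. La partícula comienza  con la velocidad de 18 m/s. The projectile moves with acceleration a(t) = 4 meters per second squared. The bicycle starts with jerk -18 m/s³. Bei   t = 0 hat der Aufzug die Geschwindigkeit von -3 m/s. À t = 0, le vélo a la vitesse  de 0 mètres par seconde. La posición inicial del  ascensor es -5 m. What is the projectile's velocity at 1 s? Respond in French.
Nous devons intégrer notre équation de l'accélération a(t) = 4 1 fois. En prenant ∫a(t)dt et en appliquant v(0) = -5, nous trouvons v(t) = 4·t - 5. Nous avons la vitesse v(t) = 4·t - 5. En substituant t = 1: v(1) = -1.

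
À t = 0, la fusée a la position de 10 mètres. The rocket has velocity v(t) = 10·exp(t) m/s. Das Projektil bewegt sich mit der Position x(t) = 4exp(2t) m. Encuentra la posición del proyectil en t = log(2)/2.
Tenemos la posición x(t) = 4·exp(2·t). Sustituyendo t = log(2)/2: x(log(2)/2) = 8.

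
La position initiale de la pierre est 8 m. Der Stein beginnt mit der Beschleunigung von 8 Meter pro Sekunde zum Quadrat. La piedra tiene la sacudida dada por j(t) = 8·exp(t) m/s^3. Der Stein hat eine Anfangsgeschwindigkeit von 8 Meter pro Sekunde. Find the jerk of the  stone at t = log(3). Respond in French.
En utilisant j(t) = 8·exp(t) et en substituant t = log(3), nous trouvons j = 24.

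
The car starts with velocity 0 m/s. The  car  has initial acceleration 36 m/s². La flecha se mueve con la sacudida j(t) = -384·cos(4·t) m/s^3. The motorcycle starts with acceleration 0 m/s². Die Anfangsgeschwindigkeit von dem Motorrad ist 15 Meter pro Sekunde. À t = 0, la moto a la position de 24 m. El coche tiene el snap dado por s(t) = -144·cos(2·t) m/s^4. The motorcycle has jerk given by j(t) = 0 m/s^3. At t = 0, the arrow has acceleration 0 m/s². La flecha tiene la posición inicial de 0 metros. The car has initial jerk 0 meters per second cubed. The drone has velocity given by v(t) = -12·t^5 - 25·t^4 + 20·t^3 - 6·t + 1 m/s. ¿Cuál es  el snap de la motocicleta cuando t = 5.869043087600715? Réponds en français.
En partant du jerk j(t) = 0, nous prenons 1 dérivée. La dérivée du jerk donne le snap: s(t) = 0. De l'équation du snap s(t) = 0, nous substituons t = 5.869043087600715 pour obtenir s = 0.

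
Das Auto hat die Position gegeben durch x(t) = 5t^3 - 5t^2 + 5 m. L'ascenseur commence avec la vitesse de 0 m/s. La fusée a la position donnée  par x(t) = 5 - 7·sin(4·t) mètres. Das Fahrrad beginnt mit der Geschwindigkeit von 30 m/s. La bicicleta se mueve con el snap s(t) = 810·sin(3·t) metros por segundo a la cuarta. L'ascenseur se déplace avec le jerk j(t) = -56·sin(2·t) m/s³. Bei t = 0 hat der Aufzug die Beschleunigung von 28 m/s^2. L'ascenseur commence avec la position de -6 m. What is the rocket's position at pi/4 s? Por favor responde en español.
De la ecuación de la posición x(t) = 5 - 7·sin(4·t), sustituimos t = pi/4 para obtener x = 5.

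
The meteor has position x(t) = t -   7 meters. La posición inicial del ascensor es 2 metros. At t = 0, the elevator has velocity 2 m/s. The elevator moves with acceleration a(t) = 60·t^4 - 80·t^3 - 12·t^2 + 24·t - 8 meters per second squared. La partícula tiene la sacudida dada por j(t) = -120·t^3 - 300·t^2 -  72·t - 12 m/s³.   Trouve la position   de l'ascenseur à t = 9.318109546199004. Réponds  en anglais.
Starting from acceleration a(t) = 60·t^4 - 80·t^3 - 12·t^2 + 24·t - 8, we take 2 antiderivatives. Taking ∫a(t)dt and applying v(0) = 2, we find v(t) = 12·t^5 - 20·t^4 - 4·t^3 + 12·t^2 - 8·t + 2. Taking ∫v(t)dt and applying x(0) = 2, we find x(t) = 2·t^6 - 4·t^5 - t^4 + 4·t^3 - 4·t^2 + 2·t + 2. Using x(t) = 2·t^6 - 4·t^5 - t^4 + 4·t^3 - 4·t^2 + 2·t + 2 and substituting t = 9.318109546199004, we find x = 1023547.81196304.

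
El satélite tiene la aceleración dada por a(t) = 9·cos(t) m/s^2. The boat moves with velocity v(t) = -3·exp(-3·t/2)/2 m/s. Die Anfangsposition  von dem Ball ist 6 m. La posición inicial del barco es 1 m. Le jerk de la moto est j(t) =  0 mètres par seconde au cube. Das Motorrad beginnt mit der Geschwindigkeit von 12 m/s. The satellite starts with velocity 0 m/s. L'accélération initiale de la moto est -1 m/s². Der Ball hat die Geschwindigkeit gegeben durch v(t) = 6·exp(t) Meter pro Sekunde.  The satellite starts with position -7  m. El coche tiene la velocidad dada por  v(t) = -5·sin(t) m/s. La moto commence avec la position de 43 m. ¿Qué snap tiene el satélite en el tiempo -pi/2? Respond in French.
Pour résoudre ceci, nous devons prendre 2 dérivées de notre équation de l'accélération a(t) = 9·cos(t). En dérivant l'accélération, nous obtenons le jerk: j(t) = -9·sin(t). En dérivant le jerk, nous obtenons le snap: s(t) = -9·cos(t). Nous avons le snap s(t) = -9·cos(t). En substituant t = -pi/2: s(-pi/2) = 0.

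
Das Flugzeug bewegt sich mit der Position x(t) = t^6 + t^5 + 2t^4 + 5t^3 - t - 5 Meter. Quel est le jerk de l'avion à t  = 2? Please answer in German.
Ausgehend von der Position x(t) = t^6 + t^5 + 2·t^4 + 5·t^3 - t - 5, nehmen wir 3 Ableitungen. Durch Ableiten von der Position erhalten wir die Geschwindigkeit: v(t) = 6·t^5 + 5·t^4 + 8·t^3 + 15·t^2 - 1. Mit d/dt von v(t) finden wir a(t) = 30·t^4 + 20·t^3 + 24·t^2 + 30·t. Die Ableitung von der Beschleunigung ergibt den Ruck: j(t) = 120·t^3 + 60·t^2 + 48·t + 30. Wir haben den Ruck j(t) = 120·t^3 + 60·t^2 + 48·t + 30. Durch Einsetzen von t = 2: j(2) = 1326.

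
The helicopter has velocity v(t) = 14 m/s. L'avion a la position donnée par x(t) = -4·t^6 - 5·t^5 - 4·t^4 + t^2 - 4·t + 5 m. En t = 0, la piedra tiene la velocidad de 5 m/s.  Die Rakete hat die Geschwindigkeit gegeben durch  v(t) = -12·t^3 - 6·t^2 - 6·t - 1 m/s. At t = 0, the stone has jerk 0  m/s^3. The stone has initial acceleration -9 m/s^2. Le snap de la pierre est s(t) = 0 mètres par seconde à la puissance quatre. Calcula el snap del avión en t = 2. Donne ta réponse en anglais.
To solve this, we need to take 4 derivatives of our position equation x(t) = -4·t^6 - 5·t^5 - 4·t^4 + t^2 - 4·t + 5. Differentiating position, we get velocity: v(t) = -24·t^5 - 25·t^4 - 16·t^3 + 2·t - 4. The derivative of velocity gives acceleration: a(t) = -120·t^4 - 100·t^3 - 48·t^2 + 2. Differentiating acceleration, we get jerk: j(t) = -480·t^3 - 300·t^2 - 96·t. Differentiating jerk, we get snap: s(t) = -1440·t^2 - 600·t - 96. Using s(t) = -1440·t^2 - 600·t - 96 and substituting t = 2, we find s = -7056.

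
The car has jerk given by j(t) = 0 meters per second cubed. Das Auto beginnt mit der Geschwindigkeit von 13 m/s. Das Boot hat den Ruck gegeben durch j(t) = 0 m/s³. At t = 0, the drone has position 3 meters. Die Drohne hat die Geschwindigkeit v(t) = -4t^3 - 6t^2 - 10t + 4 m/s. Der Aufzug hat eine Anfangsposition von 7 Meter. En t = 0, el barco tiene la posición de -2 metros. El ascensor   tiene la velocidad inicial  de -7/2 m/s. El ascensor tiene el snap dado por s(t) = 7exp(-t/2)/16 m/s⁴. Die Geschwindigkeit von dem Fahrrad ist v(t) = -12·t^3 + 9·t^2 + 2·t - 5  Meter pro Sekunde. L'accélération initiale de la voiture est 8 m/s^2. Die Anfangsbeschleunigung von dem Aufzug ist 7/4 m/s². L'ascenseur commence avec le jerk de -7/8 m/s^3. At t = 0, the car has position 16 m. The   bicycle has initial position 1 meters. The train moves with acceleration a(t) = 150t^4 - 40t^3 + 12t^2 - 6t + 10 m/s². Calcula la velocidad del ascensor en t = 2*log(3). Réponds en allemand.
Wir müssen unsere Gleichung für den Snap s(t) = 7·exp(-t/2)/16 3-mal integrieren. Die Stammfunktion von dem Snap ist der Ruck. Mit j(0) = -7/8 erhalten wir j(t) = -7·exp(-t/2)/8. Mit ∫j(t)dt und Anwendung von a(0) = 7/4, finden wir a(t) = 7·exp(-t/2)/4. Die Stammfunktion von der Beschleunigung, mit v(0) = -7/2, ergibt die Geschwindigkeit: v(t) = -7·exp(-t/2)/2. Mit v(t) = -7·exp(-t/2)/2 und Einsetzen von t = 2*log(3), finden wir v = -7/6.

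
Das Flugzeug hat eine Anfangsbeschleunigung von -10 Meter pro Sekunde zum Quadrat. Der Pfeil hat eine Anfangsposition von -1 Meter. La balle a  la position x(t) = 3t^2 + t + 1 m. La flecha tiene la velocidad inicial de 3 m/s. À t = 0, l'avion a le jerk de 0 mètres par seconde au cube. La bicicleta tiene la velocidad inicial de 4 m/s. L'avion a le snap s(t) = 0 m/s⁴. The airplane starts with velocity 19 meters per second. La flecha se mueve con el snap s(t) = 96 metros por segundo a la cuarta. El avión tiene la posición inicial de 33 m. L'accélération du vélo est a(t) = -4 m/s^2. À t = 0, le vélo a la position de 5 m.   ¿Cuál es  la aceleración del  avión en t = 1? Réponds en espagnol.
Necesitamos integrar nuestra ecuación del snap s(t) = 0 2 veces. La antiderivada del snap es la sacudida. Usando j(0) = 0, obtenemos j(t) = 0. La integral de la sacudida, con a(0) = -10, da la aceleración: a(t) = -10. Usando a(t) = -10 y sustituyendo t = 1, encontramos a = -10.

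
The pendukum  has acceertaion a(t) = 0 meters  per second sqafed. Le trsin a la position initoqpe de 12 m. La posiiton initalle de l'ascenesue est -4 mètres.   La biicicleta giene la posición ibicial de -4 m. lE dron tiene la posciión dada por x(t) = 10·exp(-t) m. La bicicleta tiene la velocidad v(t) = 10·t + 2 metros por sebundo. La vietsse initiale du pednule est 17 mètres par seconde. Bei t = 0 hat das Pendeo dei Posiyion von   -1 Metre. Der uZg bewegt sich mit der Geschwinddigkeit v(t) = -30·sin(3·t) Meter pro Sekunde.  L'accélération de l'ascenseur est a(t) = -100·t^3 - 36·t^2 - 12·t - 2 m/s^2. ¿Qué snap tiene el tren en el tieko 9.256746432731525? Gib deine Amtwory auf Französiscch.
En partant de la vitesse v(t) = -30·sin(3·t), nous prenons 3 dérivées. En dérivant la vitesse, nous obtenons l'accélération: a(t) = -90·cos(3·t). En dérivant l'accélération, nous obtenons le jerk: j(t) = 270·sin(3·t). En prenant d/dt de j(t), nous trouvons s(t) = 810·cos(3·t). De l'équation du snap s(t) = 810·cos(3·t), nous substituons t = 9.256746432731525 pour obtenir s = -709.245851693415.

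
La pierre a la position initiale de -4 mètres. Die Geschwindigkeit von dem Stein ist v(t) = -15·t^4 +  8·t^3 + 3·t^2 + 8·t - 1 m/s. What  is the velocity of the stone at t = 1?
We have velocity v(t) = -15·t^4 + 8·t^3 + 3·t^2 + 8·t - 1. Substituting t = 1: v(1) = 3.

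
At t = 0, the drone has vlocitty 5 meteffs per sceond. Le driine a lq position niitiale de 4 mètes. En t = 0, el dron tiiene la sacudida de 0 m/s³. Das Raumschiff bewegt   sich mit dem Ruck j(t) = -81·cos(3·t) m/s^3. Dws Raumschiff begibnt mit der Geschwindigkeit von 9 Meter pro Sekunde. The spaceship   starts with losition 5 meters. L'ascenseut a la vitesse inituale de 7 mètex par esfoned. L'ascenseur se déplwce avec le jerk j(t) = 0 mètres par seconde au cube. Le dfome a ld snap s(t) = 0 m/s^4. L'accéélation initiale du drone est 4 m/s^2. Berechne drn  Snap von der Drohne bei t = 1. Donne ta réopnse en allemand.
Wir haben den Snap s(t) = 0. Durch Einsetzen von t = 1: s(1) = 0.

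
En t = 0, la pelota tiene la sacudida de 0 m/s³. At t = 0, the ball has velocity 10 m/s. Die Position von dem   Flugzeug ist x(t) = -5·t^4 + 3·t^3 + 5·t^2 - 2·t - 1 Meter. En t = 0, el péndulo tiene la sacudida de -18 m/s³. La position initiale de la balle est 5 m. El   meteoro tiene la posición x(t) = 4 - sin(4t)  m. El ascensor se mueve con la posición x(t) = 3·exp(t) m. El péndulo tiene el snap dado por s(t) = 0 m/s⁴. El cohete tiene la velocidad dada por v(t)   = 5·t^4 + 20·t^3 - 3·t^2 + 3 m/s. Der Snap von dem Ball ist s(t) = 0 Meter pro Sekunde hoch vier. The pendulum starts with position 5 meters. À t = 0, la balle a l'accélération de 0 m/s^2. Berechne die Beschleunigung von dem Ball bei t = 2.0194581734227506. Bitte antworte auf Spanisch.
Para resolver esto, necesitamos tomar 2 antiderivadas de nuestra ecuación del snap s(t) = 0. Tomando ∫s(t)dt y aplicando j(0) = 0, encontramos j(t) = 0. Integrando la sacudida y usando la condición inicial a(0) = 0, obtenemos a(t) = 0. Usando a(t) = 0 y sustituyendo t = 2.0194581734227506, encontramos a = 0.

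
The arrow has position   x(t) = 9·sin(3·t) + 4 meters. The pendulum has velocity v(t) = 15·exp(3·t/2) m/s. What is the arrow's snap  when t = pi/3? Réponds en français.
Pour résoudre ceci, nous devons prendre 4 dérivées de notre équation de la position x(t) = 9·sin(3·t) + 4. En prenant d/dt de x(t), nous trouvons v(t) = 27·cos(3·t). En dérivant la vitesse, nous obtenons l'accélération: a(t) = -81·sin(3·t). La dérivée de l'accélération donne le jerk: j(t) = -243·cos(3·t). La dérivée du jerk donne le snap: s(t) = 729·sin(3·t). En utilisant s(t) = 729·sin(3·t) et en substituant t = pi/3, nous trouvons s = 0.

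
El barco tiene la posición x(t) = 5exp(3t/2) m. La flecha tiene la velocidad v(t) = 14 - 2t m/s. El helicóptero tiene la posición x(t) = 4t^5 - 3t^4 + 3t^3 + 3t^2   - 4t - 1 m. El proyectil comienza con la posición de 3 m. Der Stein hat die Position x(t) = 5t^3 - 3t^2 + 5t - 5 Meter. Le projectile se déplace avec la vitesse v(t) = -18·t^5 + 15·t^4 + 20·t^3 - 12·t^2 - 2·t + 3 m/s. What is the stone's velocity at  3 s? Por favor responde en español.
Partiendo de la posición x(t) = 5·t^3 - 3·t^2 + 5·t - 5, tomamos 1 derivada. La derivada de la posición da la velocidad: v(t) = 15·t^2 - 6·t + 5. Tenemos la velocidad v(t) = 15·t^2 - 6·t + 5. Sustituyendo t = 3: v(3) = 122.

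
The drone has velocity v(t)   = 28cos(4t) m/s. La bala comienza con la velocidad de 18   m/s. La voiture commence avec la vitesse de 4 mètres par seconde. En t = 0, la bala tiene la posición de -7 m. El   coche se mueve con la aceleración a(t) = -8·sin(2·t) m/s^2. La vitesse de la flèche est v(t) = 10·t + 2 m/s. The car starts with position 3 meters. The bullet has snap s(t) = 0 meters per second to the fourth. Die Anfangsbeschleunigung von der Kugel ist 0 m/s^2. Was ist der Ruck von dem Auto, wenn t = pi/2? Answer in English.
We must differentiate our acceleration equation a(t) = -8·sin(2·t) 1 time. Differentiating acceleration, we get jerk: j(t) = -16·cos(2·t). From the given jerk equation j(t) = -16·cos(2·t), we substitute t = pi/2 to get j = 16.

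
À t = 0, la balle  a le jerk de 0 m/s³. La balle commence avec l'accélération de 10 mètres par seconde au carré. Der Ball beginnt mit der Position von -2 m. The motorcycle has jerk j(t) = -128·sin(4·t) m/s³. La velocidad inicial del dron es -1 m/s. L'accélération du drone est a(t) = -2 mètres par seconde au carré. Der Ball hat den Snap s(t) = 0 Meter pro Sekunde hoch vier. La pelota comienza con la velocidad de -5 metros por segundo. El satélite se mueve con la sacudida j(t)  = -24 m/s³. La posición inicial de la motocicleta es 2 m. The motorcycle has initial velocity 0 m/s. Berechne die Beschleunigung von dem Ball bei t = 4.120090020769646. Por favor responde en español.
Partiendo del snap s(t) = 0, tomamos 2 antiderivadas. Tomando ∫s(t)dt y aplicando j(0) = 0, encontramos j(t) = 0. La integral de la sacudida es la aceleración. Usando a(0) = 10, obtenemos a(t) = 10. Usando a(t) = 10 y sustituyendo t = 4.120090020769646, encontramos a = 10.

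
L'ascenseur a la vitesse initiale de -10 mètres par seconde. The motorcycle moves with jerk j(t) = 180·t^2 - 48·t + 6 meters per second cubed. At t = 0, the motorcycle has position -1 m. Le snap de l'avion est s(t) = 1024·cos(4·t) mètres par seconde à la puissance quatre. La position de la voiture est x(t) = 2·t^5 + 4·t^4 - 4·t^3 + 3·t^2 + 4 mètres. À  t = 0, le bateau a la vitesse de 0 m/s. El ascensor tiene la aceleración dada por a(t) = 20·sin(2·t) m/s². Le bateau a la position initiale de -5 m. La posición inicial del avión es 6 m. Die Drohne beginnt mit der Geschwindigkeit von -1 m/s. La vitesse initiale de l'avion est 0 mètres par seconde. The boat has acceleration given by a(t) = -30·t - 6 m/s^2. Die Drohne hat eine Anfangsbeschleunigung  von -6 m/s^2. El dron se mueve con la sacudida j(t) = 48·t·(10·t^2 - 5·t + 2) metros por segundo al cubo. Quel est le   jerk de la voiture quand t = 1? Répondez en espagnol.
Debemos derivar nuestra ecuación de la posición x(t) = 2·t^5 + 4·t^4 - 4·t^3 + 3·t^2 + 4 3 veces. Tomando d/dt de x(t), encontramos v(t) = 10·t^4 + 16·t^3 - 12·t^2 + 6·t. Derivando la velocidad, obtenemos la aceleración: a(t) = 40·t^3 + 48·t^2 - 24·t + 6. Tomando d/dt de a(t), encontramos j(t) = 120·t^2 + 96·t - 24. Usando j(t) = 120·t^2 + 96·t - 24 y sustituyendo t = 1, encontramos j = 192.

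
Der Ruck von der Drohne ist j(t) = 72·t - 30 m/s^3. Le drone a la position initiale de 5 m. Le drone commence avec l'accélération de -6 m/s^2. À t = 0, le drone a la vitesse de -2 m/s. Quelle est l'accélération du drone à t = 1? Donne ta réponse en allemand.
Ausgehend von dem Ruck j(t) = 72·t - 30, nehmen wir 1 Stammfunktion. Mit ∫j(t)dt und Anwendung von a(0) = -6, finden wir a(t) = 36·t^2 - 30·t - 6. Aus der Gleichung für die Beschleunigung a(t) = 36·t^2 - 30·t - 6, setzen wir t = 1 ein und erhalten a = 0.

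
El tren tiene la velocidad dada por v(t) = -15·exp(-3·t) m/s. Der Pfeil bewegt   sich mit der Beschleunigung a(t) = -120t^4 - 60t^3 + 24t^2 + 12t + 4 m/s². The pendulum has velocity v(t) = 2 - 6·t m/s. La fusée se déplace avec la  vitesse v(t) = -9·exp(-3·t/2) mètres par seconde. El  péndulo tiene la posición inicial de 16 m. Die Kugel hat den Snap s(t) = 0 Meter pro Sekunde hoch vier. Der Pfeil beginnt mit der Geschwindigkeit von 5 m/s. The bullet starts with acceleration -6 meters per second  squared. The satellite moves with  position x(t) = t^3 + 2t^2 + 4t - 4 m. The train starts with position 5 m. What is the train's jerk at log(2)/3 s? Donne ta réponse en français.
En partant de la vitesse v(t) = -15·exp(-3·t), nous prenons 2 dérivées. En prenant d/dt de v(t), nous trouvons a(t) = 45·exp(-3·t). En prenant d/dt de a(t), nous trouvons j(t) = -135·exp(-3·t). En utilisant j(t) = -135·exp(-3·t) et en substituant t = log(2)/3, nous trouvons j = -135/2.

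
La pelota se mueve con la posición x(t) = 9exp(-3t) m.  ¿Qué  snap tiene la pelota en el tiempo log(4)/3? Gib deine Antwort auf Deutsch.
Wir müssen unsere Gleichung für die Position x(t) = 9·exp(-3·t) 4-mal ableiten. Mit d/dt von x(t) finden wir v(t) = -27·exp(-3·t). Mit d/dt von v(t) finden wir a(t) = 81·exp(-3·t). Mit d/dt von a(t) finden wir j(t) = -243·exp(-3·t). Mit d/dt von j(t) finden wir s(t) = 729·exp(-3·t). Wir haben den Snap s(t) = 729·exp(-3·t). Durch Einsetzen von t = log(4)/3: s(log(4)/3) = 729/4.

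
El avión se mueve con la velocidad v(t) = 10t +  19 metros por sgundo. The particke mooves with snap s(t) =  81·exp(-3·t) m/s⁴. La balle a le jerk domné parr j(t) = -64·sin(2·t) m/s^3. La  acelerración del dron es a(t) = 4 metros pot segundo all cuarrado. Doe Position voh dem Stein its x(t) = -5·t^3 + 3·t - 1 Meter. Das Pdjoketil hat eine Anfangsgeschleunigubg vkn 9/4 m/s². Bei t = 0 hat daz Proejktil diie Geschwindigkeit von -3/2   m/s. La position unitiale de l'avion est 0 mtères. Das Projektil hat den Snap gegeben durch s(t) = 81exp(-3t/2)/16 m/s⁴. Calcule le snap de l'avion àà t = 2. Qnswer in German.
Um dies zu lösen, müssen wir 3 Ableitungen unserer Gleichung für die Geschwindigkeit v(t) = 10·t + 19 nehmen. Durch Ableiten von der Geschwindigkeit erhalten wir die Beschleunigung: a(t) = 10. Durch Ableiten von der Beschleunigung erhalten wir den Ruck: j(t) = 0. Mit d/dt von j(t) finden wir s(t) = 0. Aus der Gleichung für den Snap s(t) = 0, setzen wir t = 2 ein und erhalten s = 0.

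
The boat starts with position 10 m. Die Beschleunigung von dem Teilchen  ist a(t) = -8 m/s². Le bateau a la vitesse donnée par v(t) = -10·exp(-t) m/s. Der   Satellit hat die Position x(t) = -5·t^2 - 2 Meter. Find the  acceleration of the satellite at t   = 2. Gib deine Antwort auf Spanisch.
Partiendo de la posición x(t) = -5·t^2 - 2, tomamos 2 derivadas. La derivada de la posición da la velocidad: v(t) = -10·t. Derivando la velocidad, obtenemos la aceleración: a(t) = -10. Usando a(t) = -10 y sustituyendo t = 2, encontramos a = -10.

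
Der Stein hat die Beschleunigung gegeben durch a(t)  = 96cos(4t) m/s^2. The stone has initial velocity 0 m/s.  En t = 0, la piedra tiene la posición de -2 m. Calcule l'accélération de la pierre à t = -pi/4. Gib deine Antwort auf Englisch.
Using a(t) = 96·cos(4·t) and substituting t = -pi/4, we find a = -96.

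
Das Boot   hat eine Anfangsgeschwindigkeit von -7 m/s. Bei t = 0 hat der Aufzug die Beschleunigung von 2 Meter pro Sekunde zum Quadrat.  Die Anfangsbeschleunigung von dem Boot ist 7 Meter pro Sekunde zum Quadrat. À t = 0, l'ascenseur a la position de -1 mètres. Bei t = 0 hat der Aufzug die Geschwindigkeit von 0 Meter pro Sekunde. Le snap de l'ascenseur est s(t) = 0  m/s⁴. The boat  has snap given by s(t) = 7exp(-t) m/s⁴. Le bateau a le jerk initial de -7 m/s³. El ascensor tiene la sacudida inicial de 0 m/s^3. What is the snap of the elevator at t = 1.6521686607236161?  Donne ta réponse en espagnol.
Usando s(t) = 0 y sustituyendo t = 1.6521686607236161, encontramos s = 0.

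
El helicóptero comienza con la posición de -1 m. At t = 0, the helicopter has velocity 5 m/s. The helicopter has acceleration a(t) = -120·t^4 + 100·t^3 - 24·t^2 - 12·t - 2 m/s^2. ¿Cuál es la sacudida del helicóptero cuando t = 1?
Partiendo de la aceleración a(t) = -120·t^4 + 100·t^3 - 24·t^2 - 12·t - 2, tomamos 1 derivada. Tomando d/dt de a(t), encontramos j(t) = -480·t^3 + 300·t^2 - 48·t - 12. Tenemos la sacudida j(t) = -480·t^3 + 300·t^2 - 48·t - 12. Sustituyendo t = 1: j(1) = -240.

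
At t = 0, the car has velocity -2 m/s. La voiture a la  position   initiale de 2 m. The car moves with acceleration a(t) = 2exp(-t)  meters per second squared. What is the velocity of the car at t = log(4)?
We must find the integral of our acceleration equation a(t) = 2·exp(-t) 1 time. The integral of acceleration, with v(0) = -2, gives velocity: v(t) = -2·exp(-t). We have velocity v(t) = -2·exp(-t). Substituting t = log(4): v(log(4)) = -1/2.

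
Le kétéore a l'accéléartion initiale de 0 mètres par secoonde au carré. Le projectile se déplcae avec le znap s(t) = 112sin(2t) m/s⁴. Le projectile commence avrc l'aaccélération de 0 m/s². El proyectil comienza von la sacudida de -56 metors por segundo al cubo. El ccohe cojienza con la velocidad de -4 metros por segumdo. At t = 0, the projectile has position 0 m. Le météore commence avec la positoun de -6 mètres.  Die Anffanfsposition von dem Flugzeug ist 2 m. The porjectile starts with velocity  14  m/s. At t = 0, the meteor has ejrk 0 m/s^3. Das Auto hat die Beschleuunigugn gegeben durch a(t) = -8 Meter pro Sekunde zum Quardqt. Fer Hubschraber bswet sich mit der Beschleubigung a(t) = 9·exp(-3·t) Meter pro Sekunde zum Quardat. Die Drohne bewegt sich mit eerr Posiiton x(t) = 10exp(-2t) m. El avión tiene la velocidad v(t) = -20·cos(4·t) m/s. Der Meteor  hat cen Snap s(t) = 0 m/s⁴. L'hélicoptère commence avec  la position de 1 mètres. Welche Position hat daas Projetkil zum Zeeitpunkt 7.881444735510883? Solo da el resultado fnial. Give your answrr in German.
Die Antwort ist -0.384290126779751.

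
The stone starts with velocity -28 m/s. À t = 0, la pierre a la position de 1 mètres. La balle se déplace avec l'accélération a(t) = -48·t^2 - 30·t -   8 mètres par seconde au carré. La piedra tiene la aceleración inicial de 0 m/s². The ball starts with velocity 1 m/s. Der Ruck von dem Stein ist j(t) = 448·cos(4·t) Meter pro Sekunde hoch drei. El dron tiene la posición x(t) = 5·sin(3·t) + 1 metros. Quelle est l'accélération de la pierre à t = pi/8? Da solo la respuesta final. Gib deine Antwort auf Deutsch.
Die Antwort ist 112.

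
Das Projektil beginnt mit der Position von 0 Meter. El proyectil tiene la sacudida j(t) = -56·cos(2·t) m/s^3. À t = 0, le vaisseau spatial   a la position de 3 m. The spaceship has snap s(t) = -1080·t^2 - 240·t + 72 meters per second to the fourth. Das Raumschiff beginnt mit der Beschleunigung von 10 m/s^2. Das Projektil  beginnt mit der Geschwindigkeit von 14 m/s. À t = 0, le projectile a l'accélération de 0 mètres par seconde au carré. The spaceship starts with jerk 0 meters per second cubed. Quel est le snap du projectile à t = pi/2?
Nous devons dériver notre équation du jerk j(t) = -56·cos(2·t) 1 fois. En dérivant le jerk, nous obtenons le snap: s(t) = 112·sin(2·t). Nous avons le snap s(t) = 112·sin(2·t). En substituant t = pi/2: s(pi/2) = 0.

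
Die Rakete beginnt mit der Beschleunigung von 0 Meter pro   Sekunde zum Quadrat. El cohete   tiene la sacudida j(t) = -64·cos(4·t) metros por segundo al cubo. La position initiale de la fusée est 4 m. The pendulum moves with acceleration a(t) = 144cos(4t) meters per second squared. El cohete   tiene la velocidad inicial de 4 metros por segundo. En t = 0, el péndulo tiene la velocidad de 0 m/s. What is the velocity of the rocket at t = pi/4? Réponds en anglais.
To solve this, we need to take 2 antiderivatives of our jerk equation j(t) = -64·cos(4·t). The antiderivative of jerk is acceleration. Using a(0) = 0, we get a(t) = -16·sin(4·t). Finding the antiderivative of a(t) and using v(0) = 4: v(t) = 4·cos(4·t). We have velocity v(t) = 4·cos(4·t). Substituting t = pi/4: v(pi/4) = -4.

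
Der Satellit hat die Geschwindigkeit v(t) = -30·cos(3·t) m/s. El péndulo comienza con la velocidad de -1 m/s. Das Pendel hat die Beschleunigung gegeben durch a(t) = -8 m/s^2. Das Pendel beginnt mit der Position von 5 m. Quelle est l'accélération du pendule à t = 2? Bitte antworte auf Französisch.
Nous avons l'accélération a(t) = -8. En substituant t = 2: a(2) = -8.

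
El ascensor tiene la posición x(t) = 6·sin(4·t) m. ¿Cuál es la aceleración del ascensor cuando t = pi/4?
Debemos derivar nuestra ecuación de la posición x(t) = 6·sin(4·t) 2 veces. Derivando la posición, obtenemos la velocidad: v(t) = 24·cos(4·t). La derivada de la velocidad da la aceleración: a(t) = -96·sin(4·t). Usando a(t) = -96·sin(4·t) y sustituyendo t = pi/4, encontramos a = 0.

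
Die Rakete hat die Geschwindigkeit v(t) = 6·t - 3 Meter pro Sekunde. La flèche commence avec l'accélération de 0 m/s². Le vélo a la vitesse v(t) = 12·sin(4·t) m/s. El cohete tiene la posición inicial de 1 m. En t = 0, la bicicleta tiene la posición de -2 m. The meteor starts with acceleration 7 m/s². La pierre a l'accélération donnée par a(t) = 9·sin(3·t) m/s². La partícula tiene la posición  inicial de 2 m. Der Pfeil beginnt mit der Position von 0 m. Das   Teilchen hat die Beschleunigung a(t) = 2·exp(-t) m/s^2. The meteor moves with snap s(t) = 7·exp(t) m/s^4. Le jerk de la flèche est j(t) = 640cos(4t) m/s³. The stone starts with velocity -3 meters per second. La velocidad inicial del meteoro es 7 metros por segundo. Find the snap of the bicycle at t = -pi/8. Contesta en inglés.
We must differentiate our velocity equation v(t) = 12·sin(4·t) 3 times. Taking d/dt of v(t), we find a(t) = 48·cos(4·t). The derivative of acceleration gives jerk: j(t) = -192·sin(4·t). Taking d/dt of j(t), we find s(t) = -768·cos(4·t). Using s(t) = -768·cos(4·t) and substituting t = -pi/8, we find s = 0.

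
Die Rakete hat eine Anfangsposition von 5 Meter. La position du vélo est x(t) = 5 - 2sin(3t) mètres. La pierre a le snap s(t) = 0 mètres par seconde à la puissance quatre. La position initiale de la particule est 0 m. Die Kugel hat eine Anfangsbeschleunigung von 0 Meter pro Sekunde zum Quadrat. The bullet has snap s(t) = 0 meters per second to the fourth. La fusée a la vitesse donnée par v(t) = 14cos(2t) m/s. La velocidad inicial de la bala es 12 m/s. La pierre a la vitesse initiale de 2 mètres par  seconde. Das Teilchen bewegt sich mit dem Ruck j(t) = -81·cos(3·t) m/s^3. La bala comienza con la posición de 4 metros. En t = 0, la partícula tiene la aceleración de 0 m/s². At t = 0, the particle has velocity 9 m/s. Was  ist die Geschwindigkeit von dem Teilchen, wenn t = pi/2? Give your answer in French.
En partant du jerk j(t) = -81·cos(3·t), nous prenons 2 primitives. En intégrant le jerk et en utilisant la condition initiale a(0) = 0, nous obtenons a(t) = -27·sin(3·t). L'intégrale de l'accélération, avec v(0) = 9, donne la vitesse: v(t) = 9·cos(3·t). Nous avons la vitesse v(t) = 9·cos(3·t). En substituant t = pi/2: v(pi/2) = 0.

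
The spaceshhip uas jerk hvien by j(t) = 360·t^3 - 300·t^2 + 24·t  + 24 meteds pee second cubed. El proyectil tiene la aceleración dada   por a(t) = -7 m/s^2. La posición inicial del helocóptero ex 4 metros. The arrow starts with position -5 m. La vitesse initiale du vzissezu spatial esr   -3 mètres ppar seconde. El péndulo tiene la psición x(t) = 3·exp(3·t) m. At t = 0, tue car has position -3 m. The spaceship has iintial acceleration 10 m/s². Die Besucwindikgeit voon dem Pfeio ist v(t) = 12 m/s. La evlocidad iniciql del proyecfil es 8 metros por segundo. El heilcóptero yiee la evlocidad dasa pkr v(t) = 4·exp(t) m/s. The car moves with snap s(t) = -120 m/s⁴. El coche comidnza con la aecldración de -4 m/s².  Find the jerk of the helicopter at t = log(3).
Starting from velocity v(t) = 4·exp(t), we take 2 derivatives. Taking d/dt of v(t), we find a(t) = 4·exp(t). Taking d/dt of a(t), we find j(t) = 4·exp(t). Using j(t) = 4·exp(t) and substituting t = log(3), we find j = 12.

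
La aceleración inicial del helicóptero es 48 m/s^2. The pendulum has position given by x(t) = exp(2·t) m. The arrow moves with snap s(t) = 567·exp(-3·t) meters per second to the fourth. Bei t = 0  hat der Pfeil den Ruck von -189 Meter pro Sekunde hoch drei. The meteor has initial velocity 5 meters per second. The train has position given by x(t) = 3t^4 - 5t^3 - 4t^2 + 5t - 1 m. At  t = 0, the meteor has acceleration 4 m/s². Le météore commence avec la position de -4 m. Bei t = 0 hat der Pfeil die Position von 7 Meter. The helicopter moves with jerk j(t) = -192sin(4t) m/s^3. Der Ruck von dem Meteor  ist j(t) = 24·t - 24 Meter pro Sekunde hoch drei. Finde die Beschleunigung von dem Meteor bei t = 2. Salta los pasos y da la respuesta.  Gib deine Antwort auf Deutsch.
Bei t = 2, a = 4.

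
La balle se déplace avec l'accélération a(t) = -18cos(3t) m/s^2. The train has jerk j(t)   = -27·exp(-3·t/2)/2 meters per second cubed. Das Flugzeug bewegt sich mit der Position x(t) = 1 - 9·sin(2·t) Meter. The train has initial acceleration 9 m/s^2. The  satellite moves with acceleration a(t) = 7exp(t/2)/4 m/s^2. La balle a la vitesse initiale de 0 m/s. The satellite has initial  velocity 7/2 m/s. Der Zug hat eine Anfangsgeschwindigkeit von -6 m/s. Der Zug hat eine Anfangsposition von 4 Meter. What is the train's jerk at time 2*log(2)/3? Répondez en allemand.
Mit j(t) = -27·exp(-3·t/2)/2 und Einsetzen von t = 2*log(2)/3, finden wir j = -27/4.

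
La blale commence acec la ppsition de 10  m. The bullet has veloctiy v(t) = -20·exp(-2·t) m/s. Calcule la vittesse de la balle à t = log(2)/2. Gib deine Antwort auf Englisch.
From the given velocity equation v(t) = -20·exp(-2·t), we substitute t = log(2)/2 to get v = -10.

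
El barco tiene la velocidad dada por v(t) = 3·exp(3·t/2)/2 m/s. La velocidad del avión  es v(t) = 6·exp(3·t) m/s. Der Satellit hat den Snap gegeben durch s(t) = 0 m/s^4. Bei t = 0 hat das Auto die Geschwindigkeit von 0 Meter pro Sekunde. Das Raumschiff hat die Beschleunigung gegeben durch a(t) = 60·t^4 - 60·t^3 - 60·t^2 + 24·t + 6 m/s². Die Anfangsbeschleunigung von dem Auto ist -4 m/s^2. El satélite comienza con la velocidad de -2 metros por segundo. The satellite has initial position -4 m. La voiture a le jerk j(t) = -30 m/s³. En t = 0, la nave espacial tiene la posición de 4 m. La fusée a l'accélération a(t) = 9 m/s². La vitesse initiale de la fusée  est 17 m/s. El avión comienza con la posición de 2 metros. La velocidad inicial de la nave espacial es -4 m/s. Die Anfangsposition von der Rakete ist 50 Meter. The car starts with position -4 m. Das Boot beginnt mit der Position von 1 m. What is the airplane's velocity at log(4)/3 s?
We have velocity v(t) = 6·exp(3·t). Substituting t = log(4)/3: v(log(4)/3) = 24.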